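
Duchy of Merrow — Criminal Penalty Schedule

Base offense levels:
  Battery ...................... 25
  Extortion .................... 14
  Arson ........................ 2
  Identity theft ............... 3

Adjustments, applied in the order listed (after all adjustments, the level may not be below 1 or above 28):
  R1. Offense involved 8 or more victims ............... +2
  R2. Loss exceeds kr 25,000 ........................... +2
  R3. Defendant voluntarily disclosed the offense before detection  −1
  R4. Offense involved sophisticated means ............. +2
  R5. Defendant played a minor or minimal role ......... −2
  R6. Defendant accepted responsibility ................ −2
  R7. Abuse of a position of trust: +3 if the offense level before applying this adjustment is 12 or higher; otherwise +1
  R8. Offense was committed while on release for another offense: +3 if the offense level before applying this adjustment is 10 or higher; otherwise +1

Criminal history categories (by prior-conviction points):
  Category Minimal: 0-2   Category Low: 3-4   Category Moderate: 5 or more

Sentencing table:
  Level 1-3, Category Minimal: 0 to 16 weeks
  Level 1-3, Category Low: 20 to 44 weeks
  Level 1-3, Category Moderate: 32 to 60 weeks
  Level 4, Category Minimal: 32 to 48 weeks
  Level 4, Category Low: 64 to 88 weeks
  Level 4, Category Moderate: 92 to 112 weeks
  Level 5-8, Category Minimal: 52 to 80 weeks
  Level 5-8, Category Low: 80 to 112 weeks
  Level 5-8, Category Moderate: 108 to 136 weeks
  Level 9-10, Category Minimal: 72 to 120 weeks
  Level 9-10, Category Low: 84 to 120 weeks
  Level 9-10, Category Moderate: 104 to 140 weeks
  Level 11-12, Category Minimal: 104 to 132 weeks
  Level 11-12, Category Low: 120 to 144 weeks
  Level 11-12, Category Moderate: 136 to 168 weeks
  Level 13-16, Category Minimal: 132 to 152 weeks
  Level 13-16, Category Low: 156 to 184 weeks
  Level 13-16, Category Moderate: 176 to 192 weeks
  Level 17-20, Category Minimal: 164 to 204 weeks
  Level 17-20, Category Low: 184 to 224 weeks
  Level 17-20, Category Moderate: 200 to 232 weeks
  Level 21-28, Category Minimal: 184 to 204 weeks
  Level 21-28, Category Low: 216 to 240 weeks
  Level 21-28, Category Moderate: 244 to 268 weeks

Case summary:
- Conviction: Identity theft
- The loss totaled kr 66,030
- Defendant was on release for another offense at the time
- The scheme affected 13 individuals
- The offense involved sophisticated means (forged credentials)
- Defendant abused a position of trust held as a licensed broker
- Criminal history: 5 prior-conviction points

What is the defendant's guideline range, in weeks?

176-192 weeks

Base offense level for identity theft: 3.
R1 applies: 3 + 2 = 5.
R2 applies: 5 + 2 = 7.
R4 applies: 7 + 2 = 9.
R5 does not apply.
R6 does not apply.
R7 applies (level before this adjustment is 9 < 12, so +1): 9 + 1 = 10.
R8 applies (level before this adjustment is 10 ≥ 10, so +3): 10 + 3 = 13.
Final offense level: 13.
Criminal history: 5 prior points → Category Moderate (5+).
Level 13 falls in the 13-16 band.
Grid: Level 13-16 × Category Moderate = 176-192 weeks.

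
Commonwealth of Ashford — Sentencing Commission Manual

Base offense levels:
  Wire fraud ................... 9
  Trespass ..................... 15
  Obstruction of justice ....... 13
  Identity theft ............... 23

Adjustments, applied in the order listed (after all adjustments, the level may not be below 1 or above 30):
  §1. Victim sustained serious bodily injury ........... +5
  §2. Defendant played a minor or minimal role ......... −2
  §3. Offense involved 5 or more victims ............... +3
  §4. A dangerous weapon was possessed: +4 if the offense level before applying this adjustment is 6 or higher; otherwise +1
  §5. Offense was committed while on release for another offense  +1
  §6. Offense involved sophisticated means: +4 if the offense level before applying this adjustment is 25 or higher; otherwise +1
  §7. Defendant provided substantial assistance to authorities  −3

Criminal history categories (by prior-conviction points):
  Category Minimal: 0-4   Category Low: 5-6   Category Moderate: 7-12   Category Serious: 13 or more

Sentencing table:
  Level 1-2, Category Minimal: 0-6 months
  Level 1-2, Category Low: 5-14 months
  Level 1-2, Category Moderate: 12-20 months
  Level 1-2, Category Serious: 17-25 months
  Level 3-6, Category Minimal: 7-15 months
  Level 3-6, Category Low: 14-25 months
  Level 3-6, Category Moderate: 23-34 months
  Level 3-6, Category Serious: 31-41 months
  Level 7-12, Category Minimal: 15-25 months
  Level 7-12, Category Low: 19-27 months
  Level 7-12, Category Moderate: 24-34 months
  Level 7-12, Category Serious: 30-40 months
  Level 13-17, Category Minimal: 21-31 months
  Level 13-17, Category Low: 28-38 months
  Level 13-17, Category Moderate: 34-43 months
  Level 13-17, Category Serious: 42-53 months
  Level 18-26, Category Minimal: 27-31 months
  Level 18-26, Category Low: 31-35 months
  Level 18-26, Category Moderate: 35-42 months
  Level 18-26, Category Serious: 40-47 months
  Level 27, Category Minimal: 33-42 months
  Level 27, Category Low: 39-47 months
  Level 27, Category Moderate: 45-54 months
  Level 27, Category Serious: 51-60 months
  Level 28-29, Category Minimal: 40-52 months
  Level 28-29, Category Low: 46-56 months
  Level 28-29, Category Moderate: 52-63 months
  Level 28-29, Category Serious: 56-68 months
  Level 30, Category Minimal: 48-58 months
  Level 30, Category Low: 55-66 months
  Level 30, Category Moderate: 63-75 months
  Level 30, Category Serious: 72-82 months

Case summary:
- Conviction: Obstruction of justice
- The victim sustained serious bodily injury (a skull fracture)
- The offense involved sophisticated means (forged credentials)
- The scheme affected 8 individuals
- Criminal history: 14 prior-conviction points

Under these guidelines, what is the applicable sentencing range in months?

Base offense level for obstruction of justice: 13.
§1 applies: 13 + 5 = 18.
§3 applies: 18 + 3 = 21.
§4 does not apply.
§5 does not apply.
§6 applies (level before this adjustment is 21 < 25, so +1): 21 + 1 = 22.
Final offense level: 22.
Criminal history: 14 prior points → Category Serious (13+).
Level 22 falls in the 18-26 band.
Grid: Level 18-26 × Category Serious = 40-47 months.

40-47 months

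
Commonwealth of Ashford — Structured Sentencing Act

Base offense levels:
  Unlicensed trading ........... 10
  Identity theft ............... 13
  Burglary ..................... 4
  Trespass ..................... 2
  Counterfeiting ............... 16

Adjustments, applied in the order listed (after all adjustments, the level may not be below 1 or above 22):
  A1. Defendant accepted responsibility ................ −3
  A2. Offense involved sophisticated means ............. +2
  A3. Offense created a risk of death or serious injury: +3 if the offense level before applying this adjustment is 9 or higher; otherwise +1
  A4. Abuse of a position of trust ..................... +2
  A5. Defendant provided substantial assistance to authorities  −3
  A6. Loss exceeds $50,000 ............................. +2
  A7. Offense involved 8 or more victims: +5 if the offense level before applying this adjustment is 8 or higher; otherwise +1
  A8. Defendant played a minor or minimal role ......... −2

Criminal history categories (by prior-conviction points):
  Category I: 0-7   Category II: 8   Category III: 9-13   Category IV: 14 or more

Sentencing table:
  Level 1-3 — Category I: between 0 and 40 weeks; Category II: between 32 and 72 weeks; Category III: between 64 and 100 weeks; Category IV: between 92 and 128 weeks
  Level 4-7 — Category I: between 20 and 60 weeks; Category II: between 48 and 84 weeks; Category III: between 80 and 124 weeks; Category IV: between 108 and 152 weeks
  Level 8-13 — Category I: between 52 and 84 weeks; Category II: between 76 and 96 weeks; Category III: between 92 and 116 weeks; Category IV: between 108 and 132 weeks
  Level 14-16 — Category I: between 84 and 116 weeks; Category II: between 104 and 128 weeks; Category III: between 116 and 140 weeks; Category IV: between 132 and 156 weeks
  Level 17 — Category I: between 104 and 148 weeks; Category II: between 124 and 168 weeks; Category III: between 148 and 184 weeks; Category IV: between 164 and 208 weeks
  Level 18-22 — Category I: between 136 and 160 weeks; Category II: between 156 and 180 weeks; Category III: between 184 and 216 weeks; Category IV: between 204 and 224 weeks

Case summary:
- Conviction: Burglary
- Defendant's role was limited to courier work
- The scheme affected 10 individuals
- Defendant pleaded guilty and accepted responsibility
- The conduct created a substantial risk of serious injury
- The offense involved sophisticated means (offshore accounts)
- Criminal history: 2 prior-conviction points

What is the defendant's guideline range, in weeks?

0-40 weeks

Base offense level for burglary: 4.
A1 applies: 4 − 3 = 1.
A2 applies: 1 + 2 = 3.
A3 applies (level before this adjustment is 3 < 9, so +1): 3 + 1 = 4.
A4 does not apply.
A6 does not apply.
A7 applies (level before this adjustment is 4 < 8, so +1): 4 + 1 = 5.
A8 applies: 5 − 2 = 3.
Final offense level: 3.
Criminal history: 2 prior points → Category I (0-7).
Level 3 falls in the 1-3 band.
Grid: Level 1-3 × Category I = 0-40 weeks.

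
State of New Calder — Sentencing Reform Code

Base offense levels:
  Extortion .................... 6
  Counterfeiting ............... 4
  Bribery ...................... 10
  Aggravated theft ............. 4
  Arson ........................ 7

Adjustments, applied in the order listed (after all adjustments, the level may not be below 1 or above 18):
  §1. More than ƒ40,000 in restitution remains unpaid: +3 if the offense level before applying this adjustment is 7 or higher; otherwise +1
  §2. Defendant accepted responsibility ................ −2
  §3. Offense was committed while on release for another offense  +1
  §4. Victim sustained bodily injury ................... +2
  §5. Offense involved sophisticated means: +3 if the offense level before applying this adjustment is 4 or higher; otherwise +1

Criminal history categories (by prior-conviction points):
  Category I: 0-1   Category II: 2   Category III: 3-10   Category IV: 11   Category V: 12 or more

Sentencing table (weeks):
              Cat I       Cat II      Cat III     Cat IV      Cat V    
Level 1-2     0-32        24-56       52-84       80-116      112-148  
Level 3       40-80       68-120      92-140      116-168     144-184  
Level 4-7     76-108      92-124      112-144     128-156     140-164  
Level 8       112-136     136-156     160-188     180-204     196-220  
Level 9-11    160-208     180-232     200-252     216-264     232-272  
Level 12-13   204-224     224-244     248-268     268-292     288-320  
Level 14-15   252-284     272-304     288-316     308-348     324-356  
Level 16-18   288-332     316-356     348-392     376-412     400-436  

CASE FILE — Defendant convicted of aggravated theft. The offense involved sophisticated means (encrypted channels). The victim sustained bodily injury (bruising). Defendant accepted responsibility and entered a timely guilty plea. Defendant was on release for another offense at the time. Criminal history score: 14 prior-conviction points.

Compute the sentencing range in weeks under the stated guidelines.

Base offense level for aggravated theft: 4.
§2 applies: 4 − 2 = 2.
§3 applies: 2 + 1 = 3.
§4 applies: 3 + 2 = 5.
§5 applies (level before this adjustment is 5 ≥ 4, so +3): 5 + 3 = 8.
Final offense level: 8.
Criminal history: 14 prior points → Category V (12+).
Level 8 falls in the 8 band.
Grid: Level 8 × Category V = 196-220 weeks.

196-220 weeks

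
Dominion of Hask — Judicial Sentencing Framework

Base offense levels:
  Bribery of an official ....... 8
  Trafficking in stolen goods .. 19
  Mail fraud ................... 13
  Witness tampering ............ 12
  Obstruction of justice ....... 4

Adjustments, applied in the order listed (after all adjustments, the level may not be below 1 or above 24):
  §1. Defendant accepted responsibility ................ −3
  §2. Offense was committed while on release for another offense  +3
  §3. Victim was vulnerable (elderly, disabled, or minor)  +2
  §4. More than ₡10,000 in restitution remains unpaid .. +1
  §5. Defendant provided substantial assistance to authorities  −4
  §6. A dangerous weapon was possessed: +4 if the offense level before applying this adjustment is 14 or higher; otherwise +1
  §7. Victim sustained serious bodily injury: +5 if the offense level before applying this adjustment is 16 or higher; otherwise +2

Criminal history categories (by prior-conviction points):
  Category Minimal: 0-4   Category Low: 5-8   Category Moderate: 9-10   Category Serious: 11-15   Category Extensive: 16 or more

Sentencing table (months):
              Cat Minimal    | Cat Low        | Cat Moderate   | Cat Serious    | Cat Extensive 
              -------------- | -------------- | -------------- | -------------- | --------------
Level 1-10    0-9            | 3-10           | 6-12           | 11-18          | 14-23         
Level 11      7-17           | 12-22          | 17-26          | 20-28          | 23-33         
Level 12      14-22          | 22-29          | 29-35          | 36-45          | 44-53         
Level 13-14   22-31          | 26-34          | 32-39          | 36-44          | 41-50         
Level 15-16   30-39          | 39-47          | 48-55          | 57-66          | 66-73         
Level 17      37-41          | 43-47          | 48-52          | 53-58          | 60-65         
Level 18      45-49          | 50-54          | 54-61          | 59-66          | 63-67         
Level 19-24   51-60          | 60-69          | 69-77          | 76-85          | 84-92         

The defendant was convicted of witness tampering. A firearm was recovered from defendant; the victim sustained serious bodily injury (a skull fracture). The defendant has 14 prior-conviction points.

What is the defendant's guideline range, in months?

Base offense level for witness tampering: 12.
§1 does not apply.
§3 does not apply.
§6 applies (level before this adjustment is 12 < 14, so +1): 12 + 1 = 13.
§7 applies (level before this adjustment is 13 < 16, so +2): 13 + 2 = 15.
Final offense level: 15.
Criminal history: 14 prior points → Category Serious (11-15).
Level 15 falls in the 15-16 band.
Grid: Level 15-16 × Category Serious = 57-66 months.

57-66 months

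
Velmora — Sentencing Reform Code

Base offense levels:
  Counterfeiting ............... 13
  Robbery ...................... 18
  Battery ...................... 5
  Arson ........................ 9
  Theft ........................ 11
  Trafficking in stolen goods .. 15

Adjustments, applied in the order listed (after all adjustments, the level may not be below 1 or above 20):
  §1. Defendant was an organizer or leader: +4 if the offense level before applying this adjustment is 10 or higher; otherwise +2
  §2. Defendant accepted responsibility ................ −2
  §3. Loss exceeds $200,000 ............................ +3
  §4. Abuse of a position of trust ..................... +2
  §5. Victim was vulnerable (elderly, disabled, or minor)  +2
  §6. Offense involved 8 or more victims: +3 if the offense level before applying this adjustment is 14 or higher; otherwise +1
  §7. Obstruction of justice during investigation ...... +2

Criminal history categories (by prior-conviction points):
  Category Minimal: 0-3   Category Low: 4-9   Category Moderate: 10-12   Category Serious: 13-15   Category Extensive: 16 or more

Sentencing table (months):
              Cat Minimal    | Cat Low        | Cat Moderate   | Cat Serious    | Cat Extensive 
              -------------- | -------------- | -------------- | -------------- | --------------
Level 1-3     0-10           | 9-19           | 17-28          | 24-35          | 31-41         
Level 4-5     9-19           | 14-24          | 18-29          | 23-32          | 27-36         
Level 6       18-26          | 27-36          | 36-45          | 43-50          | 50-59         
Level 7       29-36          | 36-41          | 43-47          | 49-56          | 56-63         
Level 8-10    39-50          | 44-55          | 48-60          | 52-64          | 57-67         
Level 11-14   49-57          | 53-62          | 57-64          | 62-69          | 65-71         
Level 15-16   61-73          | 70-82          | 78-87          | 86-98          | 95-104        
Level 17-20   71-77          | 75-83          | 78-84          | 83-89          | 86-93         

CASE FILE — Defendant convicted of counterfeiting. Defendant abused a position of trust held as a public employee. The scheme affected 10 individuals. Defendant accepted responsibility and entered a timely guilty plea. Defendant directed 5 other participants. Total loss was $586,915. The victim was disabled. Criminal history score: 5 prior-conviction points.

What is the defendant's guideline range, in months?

75-83 months

Base offense level for counterfeiting: 13.
§1 applies (level before this adjustment is 13 ≥ 10, so +4): 13 + 4 = 17.
§2 applies: 17 − 2 = 15.
§3 applies: 15 + 3 = 18.
§4 applies: 18 + 2 = 20.
§5 applies: 20 + 2 = 22.
§6 applies (level before this adjustment is 22 ≥ 14, so +3): 22 + 3 = 25.
Level 25 exceeds the maximum of 20; capped at 20.
Final offense level: 20.
Criminal history: 5 prior points → Category Low (4-9).
Level 20 falls in the 17-20 band.
Grid: Level 17-20 × Category Low = 75-83 months.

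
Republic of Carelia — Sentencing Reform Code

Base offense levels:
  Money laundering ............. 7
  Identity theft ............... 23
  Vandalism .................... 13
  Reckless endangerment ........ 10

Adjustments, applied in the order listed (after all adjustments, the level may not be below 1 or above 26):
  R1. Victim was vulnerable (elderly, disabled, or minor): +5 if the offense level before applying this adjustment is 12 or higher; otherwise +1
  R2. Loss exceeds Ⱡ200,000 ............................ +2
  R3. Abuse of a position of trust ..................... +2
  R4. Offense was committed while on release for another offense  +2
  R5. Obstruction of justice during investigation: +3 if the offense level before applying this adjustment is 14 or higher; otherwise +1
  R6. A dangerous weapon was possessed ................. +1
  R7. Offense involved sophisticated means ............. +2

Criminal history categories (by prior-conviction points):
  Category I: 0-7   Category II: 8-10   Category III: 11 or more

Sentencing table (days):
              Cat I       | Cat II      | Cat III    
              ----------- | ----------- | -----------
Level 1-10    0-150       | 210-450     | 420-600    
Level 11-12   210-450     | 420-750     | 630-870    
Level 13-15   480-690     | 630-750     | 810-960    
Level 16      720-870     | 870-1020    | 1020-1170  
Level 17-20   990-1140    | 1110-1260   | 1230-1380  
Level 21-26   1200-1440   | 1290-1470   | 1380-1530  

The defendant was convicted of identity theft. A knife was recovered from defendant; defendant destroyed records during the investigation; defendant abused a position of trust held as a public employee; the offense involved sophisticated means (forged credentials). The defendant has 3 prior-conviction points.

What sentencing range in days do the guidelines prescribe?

Base offense level for identity theft: 23.
R1 does not apply.
R3 applies: 23 + 2 = 25.
R5 applies (level before this adjustment is 25 ≥ 14, so +3): 25 + 3 = 28.
R6 applies: 28 + 1 = 29.
R7 applies: 29 + 2 = 31.
Level 31 exceeds the maximum of 26; capped at 26.
Final offense level: 26.
Criminal history: 3 prior points → Category I (0-7).
Level 26 falls in the 21-26 band.
Grid: Level 21-26 × Category I = 1200-1440 days.

1200-1440 days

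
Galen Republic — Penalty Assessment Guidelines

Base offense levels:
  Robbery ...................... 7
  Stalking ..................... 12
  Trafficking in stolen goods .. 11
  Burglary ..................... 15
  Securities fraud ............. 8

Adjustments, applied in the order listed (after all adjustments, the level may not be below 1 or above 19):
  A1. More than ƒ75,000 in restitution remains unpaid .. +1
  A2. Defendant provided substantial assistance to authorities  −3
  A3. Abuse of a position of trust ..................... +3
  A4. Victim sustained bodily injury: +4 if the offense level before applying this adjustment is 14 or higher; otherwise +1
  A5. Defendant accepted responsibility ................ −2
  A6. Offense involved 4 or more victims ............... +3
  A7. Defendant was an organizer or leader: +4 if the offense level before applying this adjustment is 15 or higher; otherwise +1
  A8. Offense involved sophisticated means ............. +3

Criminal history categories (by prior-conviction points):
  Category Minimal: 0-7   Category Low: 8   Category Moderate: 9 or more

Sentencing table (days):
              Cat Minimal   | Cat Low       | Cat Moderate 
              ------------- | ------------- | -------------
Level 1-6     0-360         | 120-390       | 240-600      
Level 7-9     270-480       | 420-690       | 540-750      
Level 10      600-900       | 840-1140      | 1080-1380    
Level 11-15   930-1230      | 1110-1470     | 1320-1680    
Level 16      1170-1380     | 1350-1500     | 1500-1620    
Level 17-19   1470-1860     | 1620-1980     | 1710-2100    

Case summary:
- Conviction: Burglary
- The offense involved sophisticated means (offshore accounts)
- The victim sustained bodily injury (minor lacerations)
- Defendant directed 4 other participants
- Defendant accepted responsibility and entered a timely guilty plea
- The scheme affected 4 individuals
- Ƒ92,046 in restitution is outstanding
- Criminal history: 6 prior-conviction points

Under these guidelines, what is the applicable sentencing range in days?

Base offense level for burglary: 15.
A1 applies: 15 + 1 = 16.
A3 does not apply.
A4 applies (level before this adjustment is 16 ≥ 14, so +4): 16 + 4 = 20.
A5 applies: 20 − 2 = 18.
A6 applies: 18 + 3 = 21.
A7 applies (level before this adjustment is 21 ≥ 15, so +4): 21 + 4 = 25.
A8 applies: 25 + 3 = 28.
Level 28 exceeds the maximum of 19; capped at 19.
Final offense level: 19.
Criminal history: 6 prior points → Category Minimal (0-7).
Level 19 falls in the 17-19 band.
Grid: Level 17-19 × Category Minimal = 1470-1860 days.

1470-1860 days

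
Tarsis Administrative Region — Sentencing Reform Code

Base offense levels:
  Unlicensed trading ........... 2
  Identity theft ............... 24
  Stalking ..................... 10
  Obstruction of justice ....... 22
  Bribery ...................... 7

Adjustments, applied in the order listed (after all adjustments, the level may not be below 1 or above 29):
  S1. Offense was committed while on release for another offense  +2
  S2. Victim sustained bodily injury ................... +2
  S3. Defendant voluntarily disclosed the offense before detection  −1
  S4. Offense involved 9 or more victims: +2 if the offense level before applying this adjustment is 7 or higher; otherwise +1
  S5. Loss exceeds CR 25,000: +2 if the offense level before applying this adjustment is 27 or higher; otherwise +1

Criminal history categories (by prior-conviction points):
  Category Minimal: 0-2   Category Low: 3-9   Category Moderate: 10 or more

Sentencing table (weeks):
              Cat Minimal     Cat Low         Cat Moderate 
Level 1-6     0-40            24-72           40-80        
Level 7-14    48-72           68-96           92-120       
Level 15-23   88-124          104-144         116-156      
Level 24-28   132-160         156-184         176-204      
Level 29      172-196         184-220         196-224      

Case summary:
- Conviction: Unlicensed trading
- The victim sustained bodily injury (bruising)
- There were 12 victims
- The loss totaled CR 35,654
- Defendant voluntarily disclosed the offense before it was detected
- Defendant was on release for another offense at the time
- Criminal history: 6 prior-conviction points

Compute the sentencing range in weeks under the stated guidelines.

Base offense level for unlicensed trading: 2.
S1 applies: 2 + 2 = 4.
S2 applies: 4 + 2 = 6.
S3 applies: 6 − 1 = 5.
S4 applies (level before this adjustment is 5 < 7, so +1): 5 + 1 = 6.
S5 applies (level before this adjustment is 6 < 27, so +1): 6 + 1 = 7.
Final offense level: 7.
Criminal history: 6 prior points → Category Low (3-9).
Level 7 falls in the 7-14 band.
Grid: Level 7-14 × Category Low = 68-96 weeks.

68-96 weeks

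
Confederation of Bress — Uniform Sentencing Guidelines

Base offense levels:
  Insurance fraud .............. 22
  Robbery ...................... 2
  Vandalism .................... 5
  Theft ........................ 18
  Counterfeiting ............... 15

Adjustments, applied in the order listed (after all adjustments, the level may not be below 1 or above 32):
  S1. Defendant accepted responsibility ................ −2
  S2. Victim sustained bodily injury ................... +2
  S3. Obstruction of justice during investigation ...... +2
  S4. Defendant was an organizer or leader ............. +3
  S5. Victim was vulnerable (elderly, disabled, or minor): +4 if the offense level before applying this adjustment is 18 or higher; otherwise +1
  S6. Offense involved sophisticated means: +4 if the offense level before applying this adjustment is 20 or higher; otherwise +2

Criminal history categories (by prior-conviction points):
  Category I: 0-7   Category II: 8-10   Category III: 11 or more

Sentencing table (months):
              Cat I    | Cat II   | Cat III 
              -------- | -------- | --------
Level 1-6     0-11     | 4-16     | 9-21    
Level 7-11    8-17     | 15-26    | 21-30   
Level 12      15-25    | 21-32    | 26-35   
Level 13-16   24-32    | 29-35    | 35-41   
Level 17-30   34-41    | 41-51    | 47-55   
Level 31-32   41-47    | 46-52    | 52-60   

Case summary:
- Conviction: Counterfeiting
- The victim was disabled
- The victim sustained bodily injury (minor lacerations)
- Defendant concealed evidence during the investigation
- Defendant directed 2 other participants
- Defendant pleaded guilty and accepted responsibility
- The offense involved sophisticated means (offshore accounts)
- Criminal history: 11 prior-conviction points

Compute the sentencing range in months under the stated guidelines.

47-55 months

Base offense level for counterfeiting: 15.
S1 applies: 15 − 2 = 13.
S2 applies: 13 + 2 = 15.
S3 applies: 15 + 2 = 17.
S4 applies: 17 + 3 = 20.
S5 applies (level before this adjustment is 20 ≥ 18, so +4): 20 + 4 = 24.
S6 applies (level before this adjustment is 24 ≥ 20, so +4): 24 + 4 = 28.
Final offense level: 28.
Criminal history: 11 prior points → Category III (11+).
Level 28 falls in the 17-30 band.
Grid: Level 17-30 × Category III = 47-55 months.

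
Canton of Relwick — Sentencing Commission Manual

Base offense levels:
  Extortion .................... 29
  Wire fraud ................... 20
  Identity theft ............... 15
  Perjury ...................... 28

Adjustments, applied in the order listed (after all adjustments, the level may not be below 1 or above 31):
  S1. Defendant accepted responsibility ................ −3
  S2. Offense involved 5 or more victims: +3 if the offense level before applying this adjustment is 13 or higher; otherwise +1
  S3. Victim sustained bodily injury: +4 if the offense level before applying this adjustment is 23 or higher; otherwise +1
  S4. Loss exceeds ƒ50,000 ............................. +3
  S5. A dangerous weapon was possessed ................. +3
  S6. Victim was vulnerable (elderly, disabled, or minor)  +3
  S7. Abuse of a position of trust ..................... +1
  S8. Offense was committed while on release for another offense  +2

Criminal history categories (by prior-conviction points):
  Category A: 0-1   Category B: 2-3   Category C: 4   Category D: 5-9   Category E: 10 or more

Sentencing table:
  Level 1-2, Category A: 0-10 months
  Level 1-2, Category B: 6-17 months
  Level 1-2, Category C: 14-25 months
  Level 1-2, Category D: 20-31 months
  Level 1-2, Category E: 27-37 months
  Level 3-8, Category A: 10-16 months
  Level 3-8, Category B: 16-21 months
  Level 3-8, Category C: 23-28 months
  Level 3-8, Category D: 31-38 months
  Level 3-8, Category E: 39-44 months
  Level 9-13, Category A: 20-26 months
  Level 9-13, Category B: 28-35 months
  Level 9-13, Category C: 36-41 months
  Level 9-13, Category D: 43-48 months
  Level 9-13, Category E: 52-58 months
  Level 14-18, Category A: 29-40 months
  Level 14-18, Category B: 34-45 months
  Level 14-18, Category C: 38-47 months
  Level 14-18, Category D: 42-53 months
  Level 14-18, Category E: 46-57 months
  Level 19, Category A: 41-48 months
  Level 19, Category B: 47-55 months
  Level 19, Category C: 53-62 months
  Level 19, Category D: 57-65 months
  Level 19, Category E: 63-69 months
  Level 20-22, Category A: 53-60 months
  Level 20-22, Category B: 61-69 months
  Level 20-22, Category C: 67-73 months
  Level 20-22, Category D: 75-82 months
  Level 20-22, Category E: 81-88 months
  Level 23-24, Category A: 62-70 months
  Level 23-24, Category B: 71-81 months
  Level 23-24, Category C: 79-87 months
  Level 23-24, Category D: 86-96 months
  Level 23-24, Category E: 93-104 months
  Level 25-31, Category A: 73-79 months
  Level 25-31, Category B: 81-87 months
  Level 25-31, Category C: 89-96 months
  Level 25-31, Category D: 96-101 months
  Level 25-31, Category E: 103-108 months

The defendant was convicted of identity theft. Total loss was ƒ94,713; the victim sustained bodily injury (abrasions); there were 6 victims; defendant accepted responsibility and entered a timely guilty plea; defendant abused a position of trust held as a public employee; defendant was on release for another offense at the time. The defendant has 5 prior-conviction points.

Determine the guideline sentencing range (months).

75-82 months

Base offense level for identity theft: 15.
S1 applies: 15 − 3 = 12.
S2 applies (level before this adjustment is 12 < 13, so +1): 12 + 1 = 13.
S3 applies (level before this adjustment is 13 < 23, so +1): 13 + 1 = 14.
S4 applies: 14 + 3 = 17.
S7 applies: 17 + 1 = 18.
S8 applies: 18 + 2 = 20.
Final offense level: 20.
Criminal history: 5 prior points → Category D (5-9).
Level 20 falls in the 20-22 band.
Grid: Level 20-22 × Category D = 75-82 months.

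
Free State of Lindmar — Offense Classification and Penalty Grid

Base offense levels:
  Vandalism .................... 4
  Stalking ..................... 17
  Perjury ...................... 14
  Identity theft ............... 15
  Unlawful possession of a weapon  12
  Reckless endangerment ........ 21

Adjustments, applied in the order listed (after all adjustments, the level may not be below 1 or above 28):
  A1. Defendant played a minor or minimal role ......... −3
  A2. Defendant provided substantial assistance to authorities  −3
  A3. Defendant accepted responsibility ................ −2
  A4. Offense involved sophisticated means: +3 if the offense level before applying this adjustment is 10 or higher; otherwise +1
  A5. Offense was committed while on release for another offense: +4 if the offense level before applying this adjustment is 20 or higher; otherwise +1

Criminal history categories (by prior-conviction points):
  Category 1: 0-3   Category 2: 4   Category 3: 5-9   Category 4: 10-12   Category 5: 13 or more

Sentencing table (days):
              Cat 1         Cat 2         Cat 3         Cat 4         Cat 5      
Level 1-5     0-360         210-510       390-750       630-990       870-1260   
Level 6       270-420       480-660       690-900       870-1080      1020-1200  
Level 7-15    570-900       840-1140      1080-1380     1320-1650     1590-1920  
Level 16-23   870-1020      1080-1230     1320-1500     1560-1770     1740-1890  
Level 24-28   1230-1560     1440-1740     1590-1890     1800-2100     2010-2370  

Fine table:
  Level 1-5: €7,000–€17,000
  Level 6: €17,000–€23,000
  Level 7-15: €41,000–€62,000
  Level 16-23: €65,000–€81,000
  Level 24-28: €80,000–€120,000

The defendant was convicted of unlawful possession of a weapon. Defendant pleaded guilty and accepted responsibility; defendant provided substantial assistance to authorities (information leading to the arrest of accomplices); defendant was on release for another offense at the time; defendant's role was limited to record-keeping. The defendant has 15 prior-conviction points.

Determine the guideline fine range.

€7,000–€17,000

Base offense level for unlawful possession of a weapon: 12.
A1 applies: 12 − 3 = 9.
A2 applies: 9 − 3 = 6.
A3 applies: 6 − 2 = 4.
A4 does not apply.
A5 applies (level before this adjustment is 4 < 20, so +1): 4 + 1 = 5.
Final offense level: 5.
Level 5 falls in the 1-5 band.
Fine table: Level 1-5 → €7,000–€17,000.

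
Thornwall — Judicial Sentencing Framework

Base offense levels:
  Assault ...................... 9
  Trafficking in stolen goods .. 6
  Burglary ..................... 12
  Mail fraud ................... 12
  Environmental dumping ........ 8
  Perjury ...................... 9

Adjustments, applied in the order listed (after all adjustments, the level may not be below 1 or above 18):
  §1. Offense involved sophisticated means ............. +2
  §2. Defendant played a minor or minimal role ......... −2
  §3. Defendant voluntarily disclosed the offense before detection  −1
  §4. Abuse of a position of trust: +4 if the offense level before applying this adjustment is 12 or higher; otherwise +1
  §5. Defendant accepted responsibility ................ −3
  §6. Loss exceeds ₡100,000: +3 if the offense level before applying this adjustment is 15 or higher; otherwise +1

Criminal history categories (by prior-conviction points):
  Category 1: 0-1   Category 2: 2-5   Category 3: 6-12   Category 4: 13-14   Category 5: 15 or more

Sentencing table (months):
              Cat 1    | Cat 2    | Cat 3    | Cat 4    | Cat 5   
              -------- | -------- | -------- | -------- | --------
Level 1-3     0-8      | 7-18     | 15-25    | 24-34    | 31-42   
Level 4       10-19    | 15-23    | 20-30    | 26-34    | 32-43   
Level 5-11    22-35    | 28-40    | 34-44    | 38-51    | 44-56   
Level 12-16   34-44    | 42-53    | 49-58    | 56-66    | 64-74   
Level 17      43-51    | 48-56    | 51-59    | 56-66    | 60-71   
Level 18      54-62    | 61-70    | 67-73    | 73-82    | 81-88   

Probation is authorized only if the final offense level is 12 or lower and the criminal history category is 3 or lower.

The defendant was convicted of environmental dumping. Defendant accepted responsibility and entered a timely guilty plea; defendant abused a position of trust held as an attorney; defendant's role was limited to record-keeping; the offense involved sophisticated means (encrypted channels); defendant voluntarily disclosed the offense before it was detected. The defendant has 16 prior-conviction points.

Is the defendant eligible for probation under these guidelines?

Base offense level for environmental dumping: 8.
§1 applies: 8 + 2 = 10.
§2 applies: 10 − 2 = 8.
§3 applies: 8 − 1 = 7.
§4 applies (level before this adjustment is 7 < 12, so +1): 7 + 1 = 8.
§5 applies: 8 − 3 = 5.
Final offense level: 5.
Criminal history: 16 prior points → Category 5 (15+).
Level 5 falls in the 5-11 band.
Grid: Level 5-11 × Category 5 = 44-56 months.
Probation check: level 5 ≤ 12 and category 5 > 3 → not eligible.

No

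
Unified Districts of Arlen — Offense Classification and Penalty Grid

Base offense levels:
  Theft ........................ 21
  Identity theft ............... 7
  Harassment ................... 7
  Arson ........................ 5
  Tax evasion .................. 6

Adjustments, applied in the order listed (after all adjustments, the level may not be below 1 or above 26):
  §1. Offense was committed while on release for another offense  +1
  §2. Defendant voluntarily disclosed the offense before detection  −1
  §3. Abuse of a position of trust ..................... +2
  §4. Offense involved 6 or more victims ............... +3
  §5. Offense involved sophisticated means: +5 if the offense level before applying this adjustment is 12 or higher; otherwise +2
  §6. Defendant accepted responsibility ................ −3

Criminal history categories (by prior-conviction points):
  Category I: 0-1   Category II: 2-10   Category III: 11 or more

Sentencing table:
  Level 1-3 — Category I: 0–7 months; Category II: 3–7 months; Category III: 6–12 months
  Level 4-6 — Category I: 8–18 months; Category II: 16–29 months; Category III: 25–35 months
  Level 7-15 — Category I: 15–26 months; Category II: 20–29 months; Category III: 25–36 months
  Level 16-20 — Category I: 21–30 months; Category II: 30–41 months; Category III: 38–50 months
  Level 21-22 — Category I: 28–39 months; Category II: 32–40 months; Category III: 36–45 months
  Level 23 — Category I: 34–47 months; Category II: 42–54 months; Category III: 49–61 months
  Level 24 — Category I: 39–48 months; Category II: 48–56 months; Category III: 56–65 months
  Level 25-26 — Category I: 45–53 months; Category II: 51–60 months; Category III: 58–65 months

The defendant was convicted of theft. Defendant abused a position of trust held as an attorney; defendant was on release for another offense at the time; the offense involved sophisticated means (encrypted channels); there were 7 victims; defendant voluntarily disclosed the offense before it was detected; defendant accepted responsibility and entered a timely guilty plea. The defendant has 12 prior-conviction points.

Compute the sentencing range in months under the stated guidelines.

58-65 months

Base offense level for theft: 21.
§1 applies: 21 + 1 = 22.
§2 applies: 22 − 1 = 21.
§3 applies: 21 + 2 = 23.
§4 applies: 23 + 3 = 26.
§5 applies (level before this adjustment is 26 ≥ 12, so +5): 26 + 5 = 31.
§6 applies: 31 − 3 = 28.
Level 28 exceeds the maximum of 26; capped at 26.
Final offense level: 26.
Criminal history: 12 prior points → Category III (11+).
Level 26 falls in the 25-26 band.
Grid: Level 25-26 × Category III = 58-65 months.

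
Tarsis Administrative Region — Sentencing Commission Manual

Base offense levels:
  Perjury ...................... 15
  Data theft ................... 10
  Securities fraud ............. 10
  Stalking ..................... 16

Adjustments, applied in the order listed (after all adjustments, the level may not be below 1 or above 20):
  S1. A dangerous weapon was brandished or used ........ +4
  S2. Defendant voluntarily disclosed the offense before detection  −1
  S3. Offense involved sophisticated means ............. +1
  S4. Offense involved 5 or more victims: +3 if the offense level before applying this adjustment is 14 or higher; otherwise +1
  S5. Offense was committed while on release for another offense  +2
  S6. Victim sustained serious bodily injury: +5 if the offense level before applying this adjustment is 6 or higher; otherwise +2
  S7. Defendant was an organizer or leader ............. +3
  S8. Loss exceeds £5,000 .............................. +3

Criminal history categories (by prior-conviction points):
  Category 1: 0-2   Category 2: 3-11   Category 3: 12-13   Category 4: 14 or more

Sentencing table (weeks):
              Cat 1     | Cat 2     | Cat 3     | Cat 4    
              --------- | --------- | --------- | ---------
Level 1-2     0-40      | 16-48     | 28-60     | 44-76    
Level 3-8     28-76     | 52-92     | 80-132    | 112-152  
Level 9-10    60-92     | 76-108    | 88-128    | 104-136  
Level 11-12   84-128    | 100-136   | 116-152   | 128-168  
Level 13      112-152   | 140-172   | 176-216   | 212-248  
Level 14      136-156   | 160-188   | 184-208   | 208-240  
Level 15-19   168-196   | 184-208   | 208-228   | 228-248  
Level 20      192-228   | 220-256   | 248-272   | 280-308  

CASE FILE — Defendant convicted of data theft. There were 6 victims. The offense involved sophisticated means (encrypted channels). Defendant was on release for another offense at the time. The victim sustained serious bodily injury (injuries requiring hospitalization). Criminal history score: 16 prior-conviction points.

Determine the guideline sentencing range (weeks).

Base offense level for data theft: 10.
S3 applies: 10 + 1 = 11.
S4 applies (level before this adjustment is 11 < 14, so +1): 11 + 1 = 12.
S5 applies: 12 + 2 = 14.
S6 applies (level before this adjustment is 14 ≥ 6, so +5): 14 + 5 = 19.
S7 does not apply.
Final offense level: 19.
Criminal history: 16 prior points → Category 4 (14+).
Level 19 falls in the 15-19 band.
Grid: Level 15-19 × Category 4 = 228-248 weeks.

228-248 weeks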